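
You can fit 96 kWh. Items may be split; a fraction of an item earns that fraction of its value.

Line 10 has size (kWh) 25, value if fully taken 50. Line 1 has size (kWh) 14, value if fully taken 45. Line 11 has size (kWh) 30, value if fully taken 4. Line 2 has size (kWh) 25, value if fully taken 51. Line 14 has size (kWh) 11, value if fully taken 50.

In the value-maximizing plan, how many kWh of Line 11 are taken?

Sort by value density: Line 14 50/11≈4.55, Line 1 45/14≈3.21, Line 2 51/25≈2.04, Line 10 50/25≈2, Line 11 4/30≈0.133.
Line 14: take in full, 11 kWh for value 50 — 85 left.
Line 1: take in full, 14 kWh for value 45 — 71 left.
Take all of Line 2 (25 kWh, value 51) — 46 kWh left.
Take all of Line 10 (25 kWh, value 50) — 21 kWh left.
Fill the last 21 kWh with part of Line 11: 21/30 of it earns 2.8.

21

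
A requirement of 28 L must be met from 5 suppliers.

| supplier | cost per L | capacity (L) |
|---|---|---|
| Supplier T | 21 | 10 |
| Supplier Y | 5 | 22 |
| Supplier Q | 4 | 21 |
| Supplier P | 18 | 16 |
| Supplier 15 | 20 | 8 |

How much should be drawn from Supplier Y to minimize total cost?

7

Cheapest first:
Supplier Q (4): use full 21 ; 7 L to go.
Supplier Y at 5: take 7 of its 22 ; requirement met.
Supplier P, Supplier 15, Supplier T: unused.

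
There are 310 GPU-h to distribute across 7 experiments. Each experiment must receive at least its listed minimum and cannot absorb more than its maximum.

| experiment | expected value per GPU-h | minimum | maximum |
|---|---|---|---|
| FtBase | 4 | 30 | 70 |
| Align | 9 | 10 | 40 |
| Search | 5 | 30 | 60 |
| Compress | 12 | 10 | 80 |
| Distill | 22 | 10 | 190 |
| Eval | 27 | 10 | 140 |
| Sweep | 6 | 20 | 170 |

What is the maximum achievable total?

Meeting every minimum uses 30+10+30+10+10+10+20 = 120 GPU-h, leaving 190.
Rank by expected value per GPU-h: Eval 27 > Distill 22 > Compress 12 > Align 9 > Sweep 6 > Search 5 > FtBase 4.
Eval: +130 to 140 (cap) — 60 left.
Distill has room for 180 more but only 60 remain, so it gets 70.
Total = 4×30 + 9×10 + 5×30 + 12×10 + 22×70 + 27×140 + 6×20 = 5920.

5920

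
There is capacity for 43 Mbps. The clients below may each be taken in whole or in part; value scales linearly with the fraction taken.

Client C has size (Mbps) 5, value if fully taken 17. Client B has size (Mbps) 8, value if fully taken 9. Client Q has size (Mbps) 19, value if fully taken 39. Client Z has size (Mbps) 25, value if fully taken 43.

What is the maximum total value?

88.68

Rank by value-to-size ratio: Client C 17/5≈3.4, Client Q 39/19≈2.05, Client Z 43/25≈1.72, Client B 9/8≈1.12.
Take all of Client C (5 Mbps, value 17) — 38 Mbps left.
Client Q: take in full, 19 Mbps for value 39 — 19 left.
Fill the last 19 Mbps with part of Client Z: 19/25 of it earns 32.68.
Total value = 88.68.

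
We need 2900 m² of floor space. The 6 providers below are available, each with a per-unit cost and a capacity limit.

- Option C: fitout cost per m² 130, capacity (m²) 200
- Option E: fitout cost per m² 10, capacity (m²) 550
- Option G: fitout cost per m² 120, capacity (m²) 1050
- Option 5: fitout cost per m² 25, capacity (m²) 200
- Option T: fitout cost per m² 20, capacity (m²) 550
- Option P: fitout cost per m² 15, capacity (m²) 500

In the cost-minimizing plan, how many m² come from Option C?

Cheapest first:
Option E at 10: take all 550 m² ; 2350 still needed.
Option P at 15: take all 500 m² ; 1850 still needed.
Option T (20): use full 550 ; 1300 m² to go.
Option 5 at 25: take all 200 m² ; 1100 still needed.
Take 1050 from Option G at 120 ; need 50 more.
Take 50 from Option C at 130 to finish.

50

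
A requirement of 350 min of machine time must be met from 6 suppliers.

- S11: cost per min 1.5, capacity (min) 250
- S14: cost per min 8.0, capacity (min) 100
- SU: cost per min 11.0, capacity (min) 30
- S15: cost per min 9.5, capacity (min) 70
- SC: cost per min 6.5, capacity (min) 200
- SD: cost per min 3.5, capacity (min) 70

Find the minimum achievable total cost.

815

Fill from the cheapest supplier first.
S11 (1.5): use full 250 → 100 min to go.
SD (3.5): use full 70 → 30 min to go.
SC (6.5): take the remaining 30 → done.
S14, S15, SU: unused.
Cost = 250×1.5 + 70×3.5 + 30×6.5 = 815.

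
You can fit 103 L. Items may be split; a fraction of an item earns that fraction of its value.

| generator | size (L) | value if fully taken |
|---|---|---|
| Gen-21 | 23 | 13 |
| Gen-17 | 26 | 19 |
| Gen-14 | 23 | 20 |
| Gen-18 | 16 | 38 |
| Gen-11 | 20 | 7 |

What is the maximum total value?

95.25

Rank by value-to-size ratio: Gen-18 38/16≈2.38, Gen-14 20/23≈0.87, Gen-17 19/26≈0.731, Gen-21 13/23≈0.565, Gen-11 7/20≈0.35.
Take all of Gen-18 (16 L, value 38) ; 87 L left.
Gen-14: take in full, 23 L for value 20 ; 64 left.
Take all of Gen-17 (26 L, value 19) ; 38 L left.
All 23 L of Gen-21 fit (value 13) ; 15 remain.
Fill the last 15 L with part of Gen-11: 15/20 of it earns 5.25.
Total value = 95.25.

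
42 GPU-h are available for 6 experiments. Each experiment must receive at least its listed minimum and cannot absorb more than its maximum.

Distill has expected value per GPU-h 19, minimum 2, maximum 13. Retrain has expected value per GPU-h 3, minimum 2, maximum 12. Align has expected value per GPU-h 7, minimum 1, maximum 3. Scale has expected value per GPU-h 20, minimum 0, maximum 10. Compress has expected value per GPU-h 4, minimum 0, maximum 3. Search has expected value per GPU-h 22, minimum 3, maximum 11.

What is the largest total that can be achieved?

728

Meeting every minimum uses 2+2+1+0+0+3 = 8 GPU-h, leaving 34.
Highest expected value per GPU-h first: Search 22 > Scale 20 > Distill 19 > Align 7 > Compress 4 > Retrain 3.
Give Search 8 more to hit its cap of 11 ; 26 left.
Give Scale 10 more to hit its cap of 10 ; 16 left.
Distill takes 11 more to reach its cap of 13 ; 5 left.
Align: +2 to 3 (cap) ; 3 left.
Compress takes 3 more to reach its cap of 3 ; 0 left.
Total = 19×13 + 3×2 + 7×3 + 20×10 + 4×3 + 22×11 = 728.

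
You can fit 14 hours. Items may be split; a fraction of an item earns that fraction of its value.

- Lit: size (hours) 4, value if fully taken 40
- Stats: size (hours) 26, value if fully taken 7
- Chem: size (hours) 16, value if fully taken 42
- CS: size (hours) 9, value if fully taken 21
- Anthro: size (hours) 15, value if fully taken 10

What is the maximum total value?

Sort by value density: Lit 40/4≈10, Chem 42/16≈2.62, CS 21/9≈2.33, Anthro 10/15≈0.667, Stats 7/26≈0.269.
Lit: take in full, 4 hours for value 40 — 10 left.
Only 10 hours remain; take 10/16 of Chem for value 42×10/16 = 26.25.
Total value = 66.25.

66.25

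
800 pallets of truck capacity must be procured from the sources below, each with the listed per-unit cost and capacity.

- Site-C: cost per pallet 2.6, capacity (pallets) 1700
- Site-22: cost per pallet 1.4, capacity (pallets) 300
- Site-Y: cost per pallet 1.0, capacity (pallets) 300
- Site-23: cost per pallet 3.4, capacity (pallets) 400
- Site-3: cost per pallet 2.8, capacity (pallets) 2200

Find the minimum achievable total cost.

1240

Use sources in increasing cost order.
Site-Y at 1.0: take all 300 pallets → 500 still needed.
Take 300 from Site-22 at 1.4 → need 200 more.
Site-C at 2.6: take 200 of its 1700 → requirement met.
Site-3, Site-23: unused.
Cost = 300×1.0 + 300×1.4 + 200×2.6 = 1240.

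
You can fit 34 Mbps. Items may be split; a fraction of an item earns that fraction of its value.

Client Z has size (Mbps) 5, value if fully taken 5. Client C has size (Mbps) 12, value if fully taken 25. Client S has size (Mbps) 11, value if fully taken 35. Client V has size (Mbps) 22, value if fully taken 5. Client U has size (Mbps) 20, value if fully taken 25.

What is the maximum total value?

Rank by value-to-size ratio: Client S 35/11≈3.18, Client C 25/12≈2.08, Client U 25/20≈1.25, Client Z 5/5≈1, Client V 5/22≈0.227.
Client S: take in full, 11 Mbps for value 35 → 23 left.
All 12 Mbps of Client C fit (value 25) → 11 remain.
Fill the last 11 Mbps with part of Client U: 11/20 of it earns 13.75.
Total value = 73.75.

73.75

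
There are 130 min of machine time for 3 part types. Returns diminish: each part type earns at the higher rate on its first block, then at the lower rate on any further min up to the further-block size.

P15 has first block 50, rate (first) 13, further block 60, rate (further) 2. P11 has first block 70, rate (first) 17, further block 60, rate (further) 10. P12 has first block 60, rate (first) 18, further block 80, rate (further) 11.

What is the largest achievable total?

2270

Order all 6 blocks by rate: P12/tier1 18 > P11/tier1 17 > P15/tier1 13 > P12/tier2 11 > P11/tier2 10 > P15/tier2 2.
P12/tier1 (18): +60 — 70 left.
Fill P11 tier1 block (70 at 17) — 0 left.
Total = 18×60 + 17×70 = 2270.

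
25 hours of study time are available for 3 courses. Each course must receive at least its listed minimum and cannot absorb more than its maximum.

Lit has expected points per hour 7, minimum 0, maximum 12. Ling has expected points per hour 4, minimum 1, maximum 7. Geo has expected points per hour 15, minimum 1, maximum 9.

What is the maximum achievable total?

235

Meeting every minimum uses 0+1+1 = 2 hours, leaving 23.
Highest expected points per hour first: Geo 15 > Lit 7 > Ling 4.
Geo takes 8 more to reach its cap of 9 ; 15 left.
Give Lit 12 more to hit its cap of 12 ; 3 left.
Only 3 left; Ling takes them to reach 4.
Total = 7×12 + 4×4 + 15×9 = 235.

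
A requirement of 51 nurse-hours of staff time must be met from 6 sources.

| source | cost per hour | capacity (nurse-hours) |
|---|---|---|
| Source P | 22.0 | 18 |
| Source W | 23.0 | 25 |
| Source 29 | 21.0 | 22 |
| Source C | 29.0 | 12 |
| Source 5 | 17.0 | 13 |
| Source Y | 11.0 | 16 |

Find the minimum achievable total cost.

859

Use sources in increasing cost order.
Source Y at 11.0: take all 16 nurse-hours → 35 still needed.
Source 5 (17.0): use full 13 → 22 nurse-hours to go.
Source 29 (21.0): use full 22 → 0 nurse-hours to go.
Source P, Source W, Source C: unused.
Cost = 16×11.0 + 13×17.0 + 22×21.0 = 859.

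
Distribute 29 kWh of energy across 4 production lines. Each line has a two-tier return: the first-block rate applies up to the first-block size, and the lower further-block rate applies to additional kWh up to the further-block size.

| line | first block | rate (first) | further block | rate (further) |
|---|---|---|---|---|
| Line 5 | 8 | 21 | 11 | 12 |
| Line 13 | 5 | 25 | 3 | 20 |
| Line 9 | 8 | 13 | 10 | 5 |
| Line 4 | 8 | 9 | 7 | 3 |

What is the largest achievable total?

Rank every tier by rate: Line 13/tier1 25 > Line 5/tier1 21 > Line 13/tier2 20 > Line 9/tier1 13 > Line 5/tier2 12 > Line 4/tier1 9 > Line 9/tier2 5 > Line 4/tier2 3.
Line 13 tier1 at 25: fill all 5 → 24 left.
Line 5/tier1 (21): +8 → 16 left.
Line 13/tier2 (20): +3 → 13 left.
Line 9/tier1 (13): +8 → 5 left.
Line 5/tier2: +5 of 11 at 12; pool empty.
Total = 25×5 + 21×8 + 20×3 + 13×8 + 12×5 = 517.

517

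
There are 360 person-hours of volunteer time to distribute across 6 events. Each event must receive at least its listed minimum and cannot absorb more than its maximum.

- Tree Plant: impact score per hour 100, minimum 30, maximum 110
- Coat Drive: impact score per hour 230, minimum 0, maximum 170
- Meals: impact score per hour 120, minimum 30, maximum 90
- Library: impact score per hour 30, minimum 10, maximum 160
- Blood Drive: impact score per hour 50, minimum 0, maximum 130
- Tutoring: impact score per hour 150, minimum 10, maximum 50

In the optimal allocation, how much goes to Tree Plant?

Meeting every minimum uses 30+0+30+10+0+10 = 80 person-hours, leaving 280.
Highest impact score per hour first: Coat Drive 230 > Tutoring 150 > Meals 120 > Tree Plant 100 > Blood Drive 50 > Library 30.
Coat Drive: +170 to 170 (cap) → 110 left.
Give Tutoring 40 more to hit its cap of 50 → 70 left.
Give Meals 60 more to hit its cap of 90 → 10 left.
Tree Plant has room for 80 more but only 10 remain, so it gets 40.

40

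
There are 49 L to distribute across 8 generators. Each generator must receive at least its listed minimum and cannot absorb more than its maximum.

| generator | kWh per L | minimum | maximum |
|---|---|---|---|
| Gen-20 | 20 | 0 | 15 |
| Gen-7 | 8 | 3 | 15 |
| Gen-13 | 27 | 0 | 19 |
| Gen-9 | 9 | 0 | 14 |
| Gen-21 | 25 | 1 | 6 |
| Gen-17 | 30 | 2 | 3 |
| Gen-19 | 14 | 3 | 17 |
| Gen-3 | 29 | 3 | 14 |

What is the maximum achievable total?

Meeting every minimum uses 0+3+0+0+1+2+3+3 = 12 L, leaving 37.
Highest kWh per L first: Gen-17 30 > Gen-3 29 > Gen-13 27 > Gen-21 25 > Gen-20 20 > Gen-19 14 > Gen-9 9 > Gen-7 8.
Gen-17 takes 1 more to reach its cap of 3 — 36 left.
Gen-3 takes 11 more to reach its cap of 14 — 25 left.
Gen-13: +19 to 19 (cap) — 6 left.
Gen-21: +5 to 6 (cap) — 1 left.
Gen-20: +1 (room for 15) → 1. Pool exhausted.
Total = 20×1 + 8×3 + 27×19 + 25×6 + 30×3 + 14×3 + 29×14 = 1245.

1245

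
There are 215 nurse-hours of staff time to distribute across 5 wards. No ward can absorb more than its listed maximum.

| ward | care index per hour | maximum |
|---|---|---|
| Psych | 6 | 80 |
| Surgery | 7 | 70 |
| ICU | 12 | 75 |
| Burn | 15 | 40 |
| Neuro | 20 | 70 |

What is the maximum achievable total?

3110

Highest care index per hour first: Neuro 20 > Burn 15 > ICU 12 > Surgery 7 > Psych 6.
Give Neuro 70 to hit its cap of 70 → 145 left.
Give Burn 40 to hit its cap of 40 → 105 left.
ICU: +75 to 75 (cap) → 30 left.
Surgery has room for 70 but only 30 remain, so it gets 30.
Total = 7×30 + 12×75 + 15×40 + 20×70 = 3110.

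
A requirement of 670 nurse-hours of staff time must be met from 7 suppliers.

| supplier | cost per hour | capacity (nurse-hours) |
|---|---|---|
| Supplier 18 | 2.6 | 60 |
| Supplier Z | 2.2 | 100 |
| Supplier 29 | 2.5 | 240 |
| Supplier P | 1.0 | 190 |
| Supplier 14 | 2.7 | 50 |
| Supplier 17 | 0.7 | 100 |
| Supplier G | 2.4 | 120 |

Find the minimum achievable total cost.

1168

Fill from the cheapest supplier first.
Supplier 17 at 0.7: take all 100 nurse-hours ; 570 still needed.
Supplier P (1.0): use full 190 ; 380 nurse-hours to go.
Supplier Z at 2.2: take all 100 nurse-hours ; 280 still needed.
Take 120 from Supplier G at 2.4 ; need 160 more.
Supplier 29 at 2.5: take 160 of its 240 ; requirement met.
Supplier 18, Supplier 14: unused.
Cost = 100×0.7 + 190×1.0 + 100×2.2 + 120×2.4 + 160×2.5 = 1168.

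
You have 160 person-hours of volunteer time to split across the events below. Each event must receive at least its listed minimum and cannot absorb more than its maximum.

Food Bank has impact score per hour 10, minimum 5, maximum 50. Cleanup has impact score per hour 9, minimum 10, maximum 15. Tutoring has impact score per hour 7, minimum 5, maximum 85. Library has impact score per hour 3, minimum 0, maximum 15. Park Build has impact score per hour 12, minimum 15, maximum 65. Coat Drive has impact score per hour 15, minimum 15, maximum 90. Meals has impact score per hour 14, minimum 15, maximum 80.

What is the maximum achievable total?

2195

Meeting every minimum uses 5+10+5+0+15+15+15 = 65 person-hours, leaving 95.
Order the events by impact score per hour: Coat Drive 15 > Meals 14 > Park Build 12 > Food Bank 10 > Cleanup 9 > Tutoring 7 > Library 3.
Coat Drive: +75 to 90 (cap) → 20 left.
Only 20 left; Meals takes them to reach 35.
Total = 10×5 + 9×10 + 7×5 + 12×15 + 15×90 + 14×35 = 2195.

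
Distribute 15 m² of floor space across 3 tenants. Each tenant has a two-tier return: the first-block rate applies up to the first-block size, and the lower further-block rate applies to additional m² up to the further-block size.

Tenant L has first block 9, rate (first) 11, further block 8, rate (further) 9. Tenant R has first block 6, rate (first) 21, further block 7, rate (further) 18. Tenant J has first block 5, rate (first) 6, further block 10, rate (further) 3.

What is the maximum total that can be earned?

274

Order all 6 blocks by rate: Tenant R/first 21 > Tenant R/second 18 > Tenant L/first 11 > Tenant L/second 9 > Tenant J/first 6 > Tenant J/second 3.
Fill Tenant R first block (6 at 21) ; 9 left.
Tenant R second at 18: fill all 7 ; 2 left.
2 remain; put them into Tenant L first at 11.
Total = 21×6 + 18×7 + 11×2 = 274.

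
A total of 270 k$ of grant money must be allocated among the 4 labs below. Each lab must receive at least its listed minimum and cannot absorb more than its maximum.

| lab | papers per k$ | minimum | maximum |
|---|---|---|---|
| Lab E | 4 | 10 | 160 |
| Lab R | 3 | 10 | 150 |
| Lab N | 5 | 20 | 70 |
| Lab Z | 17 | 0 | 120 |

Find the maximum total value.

2700

Meeting every minimum uses 10+10+20+0 = 40 k$, leaving 230.
Order the labs by papers per k$: Lab Z 17 > Lab N 5 > Lab E 4 > Lab R 3.
Lab Z takes 120 more to reach its cap of 120 — 110 left.
Lab N: +50 to 70 (cap) — 60 left.
Lab E has room for 150 more but only 60 remain, so it gets 70.
Total = 4×70 + 3×10 + 5×70 + 17×120 = 2700.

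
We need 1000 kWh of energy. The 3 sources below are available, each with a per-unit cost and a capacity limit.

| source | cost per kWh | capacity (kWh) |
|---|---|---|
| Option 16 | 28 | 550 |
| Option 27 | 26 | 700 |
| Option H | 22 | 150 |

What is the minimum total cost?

25700

Cheapest first:
Option H (22): use full 150 ; 850 kWh to go.
Option 27 at 26: take all 700 kWh ; 150 still needed.
Take 150 from Option 16 at 28 to finish.
Cost = 150×22 + 700×26 + 150×28 = 25700.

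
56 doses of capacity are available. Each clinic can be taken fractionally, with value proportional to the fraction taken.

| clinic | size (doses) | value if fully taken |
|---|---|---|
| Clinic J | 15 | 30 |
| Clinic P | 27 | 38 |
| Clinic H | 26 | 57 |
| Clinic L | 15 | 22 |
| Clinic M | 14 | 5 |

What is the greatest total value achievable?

Rank by value-to-size ratio: Clinic H 57/26≈2.19, Clinic J 30/15≈2, Clinic L 22/15≈1.47, Clinic P 38/27≈1.41, Clinic M 5/14≈0.357.
Clinic H: take in full, 26 doses for value 57 ; 30 left.
All 15 doses of Clinic J fit (value 30) ; 15 remain.
Take all of Clinic L (15 doses, value 22) ; 0 doses left.
Total value = 109.

109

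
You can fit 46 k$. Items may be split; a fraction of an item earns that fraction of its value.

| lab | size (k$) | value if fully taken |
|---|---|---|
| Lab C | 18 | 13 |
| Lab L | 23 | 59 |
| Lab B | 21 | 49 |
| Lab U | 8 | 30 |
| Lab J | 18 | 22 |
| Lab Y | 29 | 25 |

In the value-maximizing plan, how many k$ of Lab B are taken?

15

Rank by value-to-size ratio: Lab U 30/8≈3.75, Lab L 59/23≈2.57, Lab B 49/21≈2.33, Lab J 22/18≈1.22, Lab Y 25/29≈0.862, Lab C 13/18≈0.722.
All 8 k$ of Lab U fit (value 30) ; 38 remain.
All 23 k$ of Lab L fit (value 59) ; 15 remain.
15 k$ left: a 15/21 share of Lab B gives 49×15/21 = 35.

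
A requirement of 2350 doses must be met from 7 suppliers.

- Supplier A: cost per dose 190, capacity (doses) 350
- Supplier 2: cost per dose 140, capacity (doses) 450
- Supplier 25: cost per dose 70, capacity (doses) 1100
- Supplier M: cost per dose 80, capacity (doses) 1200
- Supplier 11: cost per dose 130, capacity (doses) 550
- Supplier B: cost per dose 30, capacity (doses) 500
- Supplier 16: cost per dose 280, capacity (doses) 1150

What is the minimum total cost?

152000

Fill from the cheapest supplier first.
Take 500 from Supplier B at 30 — need 1850 more.
Take 1100 from Supplier 25 at 70 — need 750 more.
Take 750 from Supplier M at 80 to finish.
Supplier 11, Supplier 2, Supplier A, Supplier 16: unused.
Cost = 500×30 + 1100×70 + 750×80 = 152000.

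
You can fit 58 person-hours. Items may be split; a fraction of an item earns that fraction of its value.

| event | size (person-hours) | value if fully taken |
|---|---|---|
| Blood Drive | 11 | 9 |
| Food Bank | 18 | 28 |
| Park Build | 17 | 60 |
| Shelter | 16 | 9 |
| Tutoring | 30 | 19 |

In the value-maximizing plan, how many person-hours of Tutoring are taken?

12

Rank by value-to-size ratio: Park Build 60/17≈3.53, Food Bank 28/18≈1.56, Blood Drive 9/11≈0.818, Tutoring 19/30≈0.633, Shelter 9/16≈0.562.
Take all of Park Build (17 person-hours, value 60) — 41 person-hours left.
All 18 person-hours of Food Bank fit (value 28) — 23 remain.
Blood Drive: take in full, 11 person-hours for value 9 — 12 left.
12 person-hours left: a 12/30 share of Tutoring gives 19×12/30 = 7.6.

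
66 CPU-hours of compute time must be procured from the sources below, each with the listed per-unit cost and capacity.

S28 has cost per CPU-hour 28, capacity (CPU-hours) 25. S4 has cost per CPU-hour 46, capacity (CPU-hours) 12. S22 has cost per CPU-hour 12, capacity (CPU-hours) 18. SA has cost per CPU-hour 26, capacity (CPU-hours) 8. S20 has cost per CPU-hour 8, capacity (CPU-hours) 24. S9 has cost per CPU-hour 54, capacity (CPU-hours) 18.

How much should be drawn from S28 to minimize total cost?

Cheapest first:
S20 at 8: take all 24 CPU-hours → 42 still needed.
S22 at 12: take all 18 CPU-hours → 24 still needed.
SA at 26: take all 8 CPU-hours → 16 still needed.
S28 at 28: take 16 of its 25 → requirement met.
S4, S9: unused.

16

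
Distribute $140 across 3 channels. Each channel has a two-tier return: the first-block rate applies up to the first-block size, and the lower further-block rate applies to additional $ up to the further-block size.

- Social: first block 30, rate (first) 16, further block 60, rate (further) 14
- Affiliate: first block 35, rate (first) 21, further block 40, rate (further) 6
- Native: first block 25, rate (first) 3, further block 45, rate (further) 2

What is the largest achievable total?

2145

Treat each block as its own option and order by rate: Affiliate/tier1 21 > Social/tier1 16 > Social/tier2 14 > Affiliate/tier2 6 > Native/tier1 3 > Native/tier2 2.
Affiliate tier1 at 21: fill all 35 ; 105 left.
Fill Social tier1 block (30 at 16) ; 75 left.
Fill Social tier2 block (60 at 14) ; 15 left.
Affiliate tier2 at 6: only 15 left, fill 15.
Total = 21×35 + 16×30 + 14×60 + 6×15 = 2145.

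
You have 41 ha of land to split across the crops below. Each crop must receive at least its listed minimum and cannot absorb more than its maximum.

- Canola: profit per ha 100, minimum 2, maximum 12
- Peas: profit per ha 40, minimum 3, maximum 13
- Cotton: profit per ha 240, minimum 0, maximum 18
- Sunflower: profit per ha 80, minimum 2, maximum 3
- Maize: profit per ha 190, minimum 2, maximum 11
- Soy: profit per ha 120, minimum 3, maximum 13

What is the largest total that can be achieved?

Meeting every minimum uses 2+3+0+2+2+3 = 12 ha, leaving 29.
Highest profit per ha first: Cotton 240 > Maize 190 > Soy 120 > Canola 100 > Sunflower 80 > Peas 40.
Cotton: +18 to 18 (cap) → 11 left.
Maize takes 9 more to reach its cap of 11 → 2 left.
Soy has room for 10 more but only 2 remain, so it gets 5.
Total = 100×2 + 40×3 + 240×18 + 80×2 + 190×11 + 120×5 = 7490.

7490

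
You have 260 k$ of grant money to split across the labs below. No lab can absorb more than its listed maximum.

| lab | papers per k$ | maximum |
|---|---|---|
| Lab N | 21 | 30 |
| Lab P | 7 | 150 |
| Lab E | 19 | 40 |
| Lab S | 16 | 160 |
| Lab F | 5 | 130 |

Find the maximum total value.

Order the labs by papers per k$: Lab N 21 > Lab E 19 > Lab S 16 > Lab P 7 > Lab F 5.
Lab N: +30 to 30 (cap) — 230 left.
Give Lab E 40 to hit its cap of 40 — 190 left.
Lab S: +160 to 160 (cap) — 30 left.
Lab P has room for 150 but only 30 remain, so it gets 30.
Total = 21×30 + 7×30 + 19×40 + 16×160 = 4160.

4160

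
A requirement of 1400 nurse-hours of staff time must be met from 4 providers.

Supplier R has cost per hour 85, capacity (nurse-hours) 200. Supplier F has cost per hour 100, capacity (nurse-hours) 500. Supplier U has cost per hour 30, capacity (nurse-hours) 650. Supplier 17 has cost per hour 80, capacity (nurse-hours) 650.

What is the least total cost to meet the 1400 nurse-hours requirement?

Fill from the cheapest provider first.
Supplier U at 30: take all 650 nurse-hours ; 750 still needed.
Supplier 17 at 80: take all 650 nurse-hours ; 100 still needed.
Supplier R (85): take the remaining 100 ; done.
Supplier F: unused.
Cost = 650×30 + 650×80 + 100×85 = 80000.

80000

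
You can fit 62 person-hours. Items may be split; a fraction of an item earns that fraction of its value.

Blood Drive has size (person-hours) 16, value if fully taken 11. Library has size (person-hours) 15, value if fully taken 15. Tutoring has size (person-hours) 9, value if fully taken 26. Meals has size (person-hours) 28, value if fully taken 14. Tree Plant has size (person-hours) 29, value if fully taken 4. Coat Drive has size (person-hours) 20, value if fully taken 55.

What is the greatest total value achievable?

Rank by value-to-size ratio: Tutoring 26/9≈2.89, Coat Drive 55/20≈2.75, Library 15/15≈1, Blood Drive 11/16≈0.688, Meals 14/28≈0.5, Tree Plant 4/29≈0.138.
Take all of Tutoring (9 person-hours, value 26) — 53 person-hours left.
Take all of Coat Drive (20 person-hours, value 55) — 33 person-hours left.
Take all of Library (15 person-hours, value 15) — 18 person-hours left.
Blood Drive: take in full, 16 person-hours for value 11 — 2 left.
Fill the last 2 person-hours with part of Meals: 2/28 of it earns 1.
Total value = 108.

108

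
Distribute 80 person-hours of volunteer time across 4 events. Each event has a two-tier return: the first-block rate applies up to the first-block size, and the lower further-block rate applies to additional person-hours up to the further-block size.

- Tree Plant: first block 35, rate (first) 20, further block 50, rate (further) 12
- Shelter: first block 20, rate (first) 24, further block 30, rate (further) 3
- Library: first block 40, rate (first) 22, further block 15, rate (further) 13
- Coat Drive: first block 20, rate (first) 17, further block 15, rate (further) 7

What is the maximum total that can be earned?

Treat each block as its own option and order by rate: Shelter/tier1 24 > Library/tier1 22 > Tree Plant/tier1 20 > Coat Drive/tier1 17 > Library/tier2 13 > Tree Plant/tier2 12 > Coat Drive/tier2 7 > Shelter/tier2 3.
Shelter tier1 at 24: fill all 20 — 60 left.
Library/tier1 (22): +40 — 20 left.
Tree Plant tier1 at 20: only 20 left, fill 20.
Total = 24×20 + 22×40 + 20×20 = 1760.

1760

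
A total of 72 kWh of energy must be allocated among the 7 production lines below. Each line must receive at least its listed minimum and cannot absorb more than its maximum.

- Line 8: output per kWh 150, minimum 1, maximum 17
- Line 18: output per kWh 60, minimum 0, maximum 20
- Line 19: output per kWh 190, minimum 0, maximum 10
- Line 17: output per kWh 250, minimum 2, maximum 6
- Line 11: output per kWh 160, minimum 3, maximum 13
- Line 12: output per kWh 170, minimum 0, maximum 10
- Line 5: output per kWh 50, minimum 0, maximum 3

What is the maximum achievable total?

Meeting every minimum uses 1+0+0+2+3+0+0 = 6 kWh, leaving 66.
Order the production lines by output per kWh: Line 17 250 > Line 19 190 > Line 12 170 > Line 11 160 > Line 8 150 > Line 18 60 > Line 5 50.
Give Line 17 4 more to hit its cap of 6 — 62 left.
Line 19: +10 to 10 (cap) — 52 left.
Line 12: +10 to 10 (cap) — 42 left.
Line 11: +10 to 13 (cap) — 32 left.
Give Line 8 16 more to hit its cap of 17 — 16 left.
Only 16 left; Line 18 takes them to reach 16.
Total = 150×17 + 60×16 + 190×10 + 250×6 + 160×13 + 170×10 = 10690.

10690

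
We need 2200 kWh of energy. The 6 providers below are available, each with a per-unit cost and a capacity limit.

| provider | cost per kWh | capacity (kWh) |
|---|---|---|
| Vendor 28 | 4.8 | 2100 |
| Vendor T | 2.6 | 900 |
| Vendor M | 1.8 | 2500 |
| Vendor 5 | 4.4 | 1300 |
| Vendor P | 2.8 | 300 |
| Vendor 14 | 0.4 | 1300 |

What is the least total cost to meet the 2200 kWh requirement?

Use providers in increasing cost order.
Vendor 14 (0.4): use full 1300 ; 900 kWh to go.
Vendor M at 1.8: take 900 of its 2500 ; requirement met.
Vendor T, Vendor P, Vendor 5, Vendor 28: unused.
Cost = 1300×0.4 + 900×1.8 = 2140.

2140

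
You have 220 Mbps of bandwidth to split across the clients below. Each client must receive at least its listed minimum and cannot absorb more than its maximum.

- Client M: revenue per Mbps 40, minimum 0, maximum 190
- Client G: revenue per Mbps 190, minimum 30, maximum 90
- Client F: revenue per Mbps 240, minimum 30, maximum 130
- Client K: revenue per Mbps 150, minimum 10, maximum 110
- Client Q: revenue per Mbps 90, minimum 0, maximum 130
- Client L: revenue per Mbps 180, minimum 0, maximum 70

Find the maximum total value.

47900

Meeting every minimum uses 0+30+30+10+0+0 = 70 Mbps, leaving 150.
Rank by revenue per Mbps: Client F 240 > Client G 190 > Client L 180 > Client K 150 > Client Q 90 > Client M 40.
Client F: +100 to 130 (cap) — 50 left.
Client G: +50 (room for 60) → 80. Pool exhausted.
Total = 190×80 + 240×130 + 150×10 = 47900.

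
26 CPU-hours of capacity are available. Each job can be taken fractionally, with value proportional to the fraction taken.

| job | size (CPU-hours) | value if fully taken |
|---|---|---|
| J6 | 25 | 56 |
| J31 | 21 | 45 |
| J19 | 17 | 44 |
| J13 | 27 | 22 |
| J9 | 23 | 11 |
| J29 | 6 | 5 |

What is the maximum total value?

Best value per unit of size first: J19 44/17≈2.59, J6 56/25≈2.24, J31 45/21≈2.14, J29 5/6≈0.833, J13 22/27≈0.815, J9 11/23≈0.478.
Take all of J19 (17 CPU-hours, value 44) → 9 CPU-hours left.
Fill the last 9 CPU-hours with part of J6: 9/25 of it earns 20.16.
Total value = 64.16.

64.16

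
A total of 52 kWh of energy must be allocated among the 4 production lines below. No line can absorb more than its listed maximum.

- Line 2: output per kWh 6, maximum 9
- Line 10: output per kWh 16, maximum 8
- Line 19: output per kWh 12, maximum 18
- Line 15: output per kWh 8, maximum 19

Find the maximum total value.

Order the production lines by output per kWh: Line 10 16 > Line 19 12 > Line 15 8 > Line 2 6.
Line 10: +8 to 8 (cap) ; 44 left.
Line 19: +18 to 18 (cap) ; 26 left.
Give Line 15 19 to hit its cap of 19 ; 7 left.
Line 2 has room for 9 but only 7 remain, so it gets 7.
Total = 6×7 + 16×8 + 12×18 + 8×19 = 538.

538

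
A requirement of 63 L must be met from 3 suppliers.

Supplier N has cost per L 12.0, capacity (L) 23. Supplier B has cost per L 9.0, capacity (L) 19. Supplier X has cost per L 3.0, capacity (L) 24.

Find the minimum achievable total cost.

Cheapest first:
Take 24 from Supplier X at 3.0 → need 39 more.
Take 19 from Supplier B at 9.0 → need 20 more.
Supplier N (12.0): take the remaining 20 → done.
Cost = 24×3.0 + 19×9.0 + 20×12.0 = 483.

483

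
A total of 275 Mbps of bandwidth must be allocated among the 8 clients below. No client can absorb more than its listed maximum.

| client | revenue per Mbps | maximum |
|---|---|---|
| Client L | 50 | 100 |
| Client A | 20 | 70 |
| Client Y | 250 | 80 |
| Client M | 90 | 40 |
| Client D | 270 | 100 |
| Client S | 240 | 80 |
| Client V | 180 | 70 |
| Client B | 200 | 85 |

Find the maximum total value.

Order the clients by revenue per Mbps: Client D 270 > Client Y 250 > Client S 240 > Client B 200 > Client V 180 > Client M 90 > Client L 50 > Client A 20.
Client D takes 100 to reach its cap of 100 → 175 left.
Give Client Y 80 to hit its cap of 80 → 95 left.
Client S: +80 to 80 (cap) → 15 left.
Client B has room for 85 but only 15 remain, so it gets 15.
Total = 250×80 + 270×100 + 240×80 + 200×15 = 69200.

69200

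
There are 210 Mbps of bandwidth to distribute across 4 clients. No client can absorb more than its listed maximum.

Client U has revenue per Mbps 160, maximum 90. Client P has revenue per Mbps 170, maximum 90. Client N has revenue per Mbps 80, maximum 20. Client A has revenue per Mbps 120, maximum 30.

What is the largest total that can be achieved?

33300

Highest revenue per Mbps first: Client P 170 > Client U 160 > Client A 120 > Client N 80.
Client P takes 90 to reach its cap of 90 → 120 left.
Give Client U 90 to hit its cap of 90 → 30 left.
Client A: +30 to 30 (cap) → 0 left.
Total = 160×90 + 170×90 + 120×30 = 33300.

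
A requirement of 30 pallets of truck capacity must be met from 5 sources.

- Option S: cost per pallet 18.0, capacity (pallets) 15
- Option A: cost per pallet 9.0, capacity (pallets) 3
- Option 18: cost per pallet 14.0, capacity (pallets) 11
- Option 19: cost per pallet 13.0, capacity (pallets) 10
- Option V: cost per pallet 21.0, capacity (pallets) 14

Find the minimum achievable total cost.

419

Cheapest first:
Option A at 9.0: take all 3 pallets — 27 still needed.
Option 19 at 13.0: take all 10 pallets — 17 still needed.
Option 18 at 14.0: take all 11 pallets — 6 still needed.
Take 6 from Option S at 18.0 to finish.
Option V: unused.
Cost = 3×9.0 + 10×13.0 + 11×14.0 + 6×18.0 = 419.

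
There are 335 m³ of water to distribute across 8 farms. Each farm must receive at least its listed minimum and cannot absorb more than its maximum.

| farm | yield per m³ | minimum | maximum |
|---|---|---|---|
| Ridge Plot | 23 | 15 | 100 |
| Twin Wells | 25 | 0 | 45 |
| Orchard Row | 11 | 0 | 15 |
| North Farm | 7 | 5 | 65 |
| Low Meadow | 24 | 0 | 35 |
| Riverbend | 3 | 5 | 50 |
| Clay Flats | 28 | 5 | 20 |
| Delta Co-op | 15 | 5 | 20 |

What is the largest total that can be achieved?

Meeting every minimum uses 15+0+0+5+0+5+5+5 = 35 m³, leaving 300.
Rank by yield per m³: Clay Flats 28 > Twin Wells 25 > Low Meadow 24 > Ridge Plot 23 > Delta Co-op 15 > Orchard Row 11 > North Farm 7 > Riverbend 3.
Clay Flats takes 15 more to reach its cap of 20 — 285 left.
Twin Wells takes 45 more to reach its cap of 45 — 240 left.
Low Meadow takes 35 more to reach its cap of 35 — 205 left.
Ridge Plot: +85 to 100 (cap) — 120 left.
Give Delta Co-op 15 more to hit its cap of 20 — 105 left.
Give Orchard Row 15 more to hit its cap of 15 — 90 left.
Give North Farm 60 more to hit its cap of 65 — 30 left.
Riverbend: +30 (room for 45) → 35. Pool exhausted.
Total = 23×100 + 25×45 + 11×15 + 7×65 + 24×35 + 3×35 + 28×20 + 15×20 = 5850.

5850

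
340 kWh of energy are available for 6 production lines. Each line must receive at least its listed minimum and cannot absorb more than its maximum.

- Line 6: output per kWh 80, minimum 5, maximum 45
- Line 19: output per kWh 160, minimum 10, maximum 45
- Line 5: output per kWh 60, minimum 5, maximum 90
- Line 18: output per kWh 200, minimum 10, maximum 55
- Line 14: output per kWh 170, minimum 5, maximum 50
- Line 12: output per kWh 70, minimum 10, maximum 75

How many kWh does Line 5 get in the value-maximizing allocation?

Meeting every minimum uses 5+10+5+10+5+10 = 45 kWh, leaving 295.
Order the production lines by output per kWh: Line 18 200 > Line 14 170 > Line 19 160 > Line 6 80 > Line 12 70 > Line 5 60.
Line 18 takes 45 more to reach its cap of 55 — 250 left.
Line 14 takes 45 more to reach its cap of 50 — 205 left.
Line 19 takes 35 more to reach its cap of 45 — 170 left.
Line 6: +40 to 45 (cap) — 130 left.
Line 12 takes 65 more to reach its cap of 75 — 65 left.
Line 5 has room for 85 more but only 65 remain, so it gets 70.

70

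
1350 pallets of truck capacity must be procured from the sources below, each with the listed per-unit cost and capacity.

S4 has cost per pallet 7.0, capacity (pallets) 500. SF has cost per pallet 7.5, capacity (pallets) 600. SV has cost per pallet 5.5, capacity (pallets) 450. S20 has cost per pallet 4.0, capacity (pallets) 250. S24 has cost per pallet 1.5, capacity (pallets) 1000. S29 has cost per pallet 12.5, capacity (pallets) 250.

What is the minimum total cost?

3050

Cheapest first:
Take 1000 from S24 at 1.5 ; need 350 more.
Take 250 from S20 at 4.0 ; need 100 more.
SV at 5.5: take 100 of its 450 ; requirement met.
S4, SF, S29: unused.
Cost = 1000×1.5 + 250×4.0 + 100×5.5 = 3050.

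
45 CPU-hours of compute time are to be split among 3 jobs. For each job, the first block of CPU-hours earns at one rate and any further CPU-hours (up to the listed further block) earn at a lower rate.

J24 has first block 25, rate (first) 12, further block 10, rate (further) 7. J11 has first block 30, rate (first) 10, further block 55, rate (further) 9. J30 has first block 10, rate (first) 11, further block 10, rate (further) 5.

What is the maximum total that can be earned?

510

Order all 6 blocks by rate: J24/first 12 > J30/first 11 > J11/first 10 > J11/second 9 > J24/second 7 > J30/second 5.
J24 first at 12: fill all 25 ; 20 left.
J30/first (11): +10 ; 10 left.
J11/first: +10 of 30 at 10; pool empty.
Total = 12×25 + 11×10 + 10×10 = 510.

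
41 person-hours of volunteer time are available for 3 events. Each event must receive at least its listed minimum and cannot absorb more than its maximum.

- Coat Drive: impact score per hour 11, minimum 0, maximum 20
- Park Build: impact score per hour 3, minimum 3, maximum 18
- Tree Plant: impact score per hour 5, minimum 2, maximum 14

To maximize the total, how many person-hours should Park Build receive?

Meeting every minimum uses 0+3+2 = 5 person-hours, leaving 36.
Rank by impact score per hour: Coat Drive 11 > Tree Plant 5 > Park Build 3.
Coat Drive: +20 to 20 (cap) ; 16 left.
Give Tree Plant 12 more to hit its cap of 14 ; 4 left.
Park Build has room for 15 more but only 4 remain, so it gets 7.

7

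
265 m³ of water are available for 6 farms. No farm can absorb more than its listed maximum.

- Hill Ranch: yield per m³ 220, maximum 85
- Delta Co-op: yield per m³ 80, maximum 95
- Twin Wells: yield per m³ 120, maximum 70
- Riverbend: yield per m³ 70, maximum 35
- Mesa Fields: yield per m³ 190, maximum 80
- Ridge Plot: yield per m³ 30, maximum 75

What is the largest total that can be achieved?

Highest yield per m³ first: Hill Ranch 220 > Mesa Fields 190 > Twin Wells 120 > Delta Co-op 80 > Riverbend 70 > Ridge Plot 30.
Give Hill Ranch 85 to hit its cap of 85 — 180 left.
Mesa Fields takes 80 to reach its cap of 80 — 100 left.
Twin Wells: +70 to 70 (cap) — 30 left.
Only 30 left; Delta Co-op takes them to reach 30.
Total = 220×85 + 80×30 + 120×70 + 190×80 = 44700.

44700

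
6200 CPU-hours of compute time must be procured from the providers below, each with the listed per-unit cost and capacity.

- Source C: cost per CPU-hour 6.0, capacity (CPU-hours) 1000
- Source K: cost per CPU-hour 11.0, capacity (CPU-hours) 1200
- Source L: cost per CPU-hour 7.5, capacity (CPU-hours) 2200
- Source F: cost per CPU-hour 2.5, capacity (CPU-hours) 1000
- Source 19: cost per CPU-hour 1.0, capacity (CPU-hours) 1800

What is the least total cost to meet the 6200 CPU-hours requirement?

Cheapest first:
Source 19 (1.0): use full 1800 — 4400 CPU-hours to go.
Source F at 2.5: take all 1000 CPU-hours — 3400 still needed.
Source C at 6.0: take all 1000 CPU-hours — 2400 still needed.
Source L (7.5): use full 2200 — 200 CPU-hours to go.
Source K at 11.0: take 200 of its 1200 — requirement met.
Cost = 1800×1.0 + 1000×2.5 + 1000×6.0 + 2200×7.5 + 200×11.0 = 29000.

29000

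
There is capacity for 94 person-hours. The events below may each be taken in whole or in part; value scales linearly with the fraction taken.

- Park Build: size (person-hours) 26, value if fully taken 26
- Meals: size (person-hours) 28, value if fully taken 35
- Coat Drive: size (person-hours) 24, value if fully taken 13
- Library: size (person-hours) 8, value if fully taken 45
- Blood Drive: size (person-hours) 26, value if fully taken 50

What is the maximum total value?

Best value per unit of size first: Library 45/8≈5.62, Blood Drive 50/26≈1.92, Meals 35/28≈1.25, Park Build 26/26≈1, Coat Drive 13/24≈0.542.
All 8 person-hours of Library fit (value 45) → 86 remain.
Blood Drive: take in full, 26 person-hours for value 50 → 60 left.
Meals: take in full, 28 person-hours for value 35 → 32 left.
Park Build: take in full, 26 person-hours for value 26 → 6 left.
Only 6 person-hours remain; take 6/24 of Coat Drive for value 13×6/24 = 3.25.
Total value = 159.25.

159.25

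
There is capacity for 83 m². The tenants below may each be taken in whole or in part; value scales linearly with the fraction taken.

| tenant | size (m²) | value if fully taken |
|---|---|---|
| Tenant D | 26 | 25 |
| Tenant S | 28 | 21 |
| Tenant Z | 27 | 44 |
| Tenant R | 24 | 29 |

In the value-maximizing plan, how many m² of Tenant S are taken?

6

Sort by value density: Tenant Z 44/27≈1.63, Tenant R 29/24≈1.21, Tenant D 25/26≈0.962, Tenant S 21/28≈0.75.
Take all of Tenant Z (27 m², value 44) ; 56 m² left.
Take all of Tenant R (24 m², value 29) ; 32 m² left.
Tenant D: take in full, 26 m² for value 25 ; 6 left.
Only 6 m² remain; take 6/28 of Tenant S for value 21×6/28 = 4.5.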